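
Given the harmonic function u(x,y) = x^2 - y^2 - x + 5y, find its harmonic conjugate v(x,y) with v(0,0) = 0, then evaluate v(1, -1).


Step 1: v_x = -u_y = 2y - 5
Step 2: v_y = u_x = 2x - 1
Step 3: v = 2xy - 5x - y + C
Step 4: v(0,0) = 0 => C = 0
Step 5: v(1, -1) = -6

-6


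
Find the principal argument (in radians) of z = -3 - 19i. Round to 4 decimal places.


Step 1: z = -3 - 19i
Step 2: arg(z) = atan2(-19, -3)
Step 3: arg(z) = -1.7274

-1.7274


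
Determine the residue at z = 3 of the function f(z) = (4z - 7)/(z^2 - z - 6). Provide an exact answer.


Step 1: Q(z) = z^2 - z - 6 = (z - 3)(z + 2)
Step 2: Q'(z) = 2z - 1
Step 3: Q'(3) = 5, P(3) = 5
Step 4: Res = P(3)/Q'(3) = 5/5 = 1

1


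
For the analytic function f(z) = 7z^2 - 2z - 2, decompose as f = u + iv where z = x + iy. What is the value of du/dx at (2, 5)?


Step 1: f(z) = 7(x+iy)^2 - 2(x+iy) - 2
Step 2: u = 7(x^2 - y^2) - 2x - 2
Step 3: u_x = 14x - 2
Step 4: At (2, 5): u_x = 28 - 2 = 26

26


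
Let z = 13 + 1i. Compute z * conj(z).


Step 1: conj(z) = 13 - 1i
Step 2: z * conj(z) = 13^2 + 1^2
Step 3: = 169 + 1 = 170

170


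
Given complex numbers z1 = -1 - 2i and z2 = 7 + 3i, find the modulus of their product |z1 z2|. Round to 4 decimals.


Step 1: |z1| = sqrt((-1)^2 + (-2)^2) = sqrt(5)
Step 2: |z2| = sqrt(7^2 + 3^2) = sqrt(58)
Step 3: |z1*z2| = |z1|*|z2| = sqrt(5) * sqrt(58) = sqrt(5 * 58) = sqrt(290)
Step 4: = 17.0294

17.0294


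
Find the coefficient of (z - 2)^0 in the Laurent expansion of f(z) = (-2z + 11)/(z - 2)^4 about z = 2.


Step 1: Write the numerator in powers of (z - 2): -2z + 11 = -2(z - 2) + (-2*2 + 11) = -2(z - 2) + 7
Step 2: Divide by (z - 2)^4: f(z) = 7(z - 2)^(-4) - 2(z - 2)^(-3)
Step 3: This finite sum is the Laurent series of f about z = 2.
Step 4: Only the powers -4 and -3 appear, so the coefficient of (z - 2)^0 = 0

0


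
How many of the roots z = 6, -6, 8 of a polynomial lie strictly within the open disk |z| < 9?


Step 1: Check each root:
  z = 6: |6| = 6 < 9
  z = -6: |-6| = 6 < 9
  z = 8: |8| = 8 < 9
Step 2: Count = 3

3


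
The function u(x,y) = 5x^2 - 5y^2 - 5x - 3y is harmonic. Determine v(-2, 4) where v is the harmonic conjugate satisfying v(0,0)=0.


Step 1: v_x = -u_y = 10y + 3
Step 2: v_y = u_x = 10x - 5
Step 3: v = 10xy + 3x - 5y + C
Step 4: v(0,0) = 0 => C = 0
Step 5: v(-2, 4) = -106

-106


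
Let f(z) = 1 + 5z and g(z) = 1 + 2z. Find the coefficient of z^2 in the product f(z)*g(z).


Step 1: z^2 term in f*g comes from: (1)*(0) + (5z)*(2z) + (0)*(1)
Step 2: = 0 + 10 + 0
Step 3: = 10

10


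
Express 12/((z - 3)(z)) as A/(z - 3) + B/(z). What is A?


Step 1: Multiply both sides by (z - 3) and set z = 3
Step 2: A = 12 / (3 - 0)
Step 3: A = 12 / 3
Step 4: A = 4

4


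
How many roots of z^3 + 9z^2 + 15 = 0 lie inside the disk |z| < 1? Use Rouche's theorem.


Step 1: On |z| = 1 the three terms have sizes |z^3| = 1^3 = 1, |9z^2| = 9*1^2 = 9, |15| = 15
Step 2: The dominant term is g(z) = 15; let h(z) = z^3 + 9z^2 so f = g + h
Step 3: On |z| = 1: |g| = 15 and |h| <= 1 + 9 = 10
Step 4: Since 15 > 10, |h| < |g| on |z| = 1, so by Rouche f has the same number of zeros as g inside |z| < 1
Step 5: g(z) = 15 is a nonzero constant with no zeros inside |z| < 1. Answer = 0

0


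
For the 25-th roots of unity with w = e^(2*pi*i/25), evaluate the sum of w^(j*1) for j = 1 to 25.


Step 1: The sum sum_{j=1}^{n} w^(k*j) equals n if n | k, else 0.
Step 2: Here n = 25, k = 1
Step 3: Does n divide k? 25 | 1 -> False
Step 4: Sum = 0

0


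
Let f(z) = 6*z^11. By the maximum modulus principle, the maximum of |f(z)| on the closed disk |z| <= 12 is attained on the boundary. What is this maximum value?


Step 1: On |z| = 12, |f(z)| = 6 * |z|^11 = 6 * 12^11
Step 2: By maximum modulus principle, maximum is on boundary.
Step 3: Maximum = 6 * 743008370688 = 4458050224128

4458050224128


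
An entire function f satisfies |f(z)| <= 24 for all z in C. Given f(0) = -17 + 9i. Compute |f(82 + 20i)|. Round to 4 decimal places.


Step 1: By Liouville's theorem, a bounded entire function is constant.
Step 2: f(z) = f(0) = -17 + 9i for all z.
Step 3: |f(w)| = |-17 + 9i| = sqrt(289 + 81)
Step 4: = 19.2354

19.2354


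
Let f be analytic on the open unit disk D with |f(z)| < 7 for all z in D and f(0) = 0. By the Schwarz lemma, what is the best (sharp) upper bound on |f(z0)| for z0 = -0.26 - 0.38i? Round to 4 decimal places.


Step 1: g = f/7 maps D -> D with g(0) = 0, so by the Schwarz lemma |g(z)| <= |z|, i.e. |f(z)| <= 7|z|; this is sharp (f(z) = 7z).
Step 2: |z0|^2 = (-0.26)^2 + (-0.38)^2 = 0.212
Step 3: |z0| = sqrt(0.212) = 0.460435
Step 4: Best bound = 7 * |z0| = 7 * 0.460435 = 3.223

3.223


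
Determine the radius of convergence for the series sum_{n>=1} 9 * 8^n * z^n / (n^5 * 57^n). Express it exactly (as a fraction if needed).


Step 1: General term a_n = 9 * 8^n / (n^5 * 57^n)
Step 2: By the root test, |a_n|^(1/n) = 9^(1/n) * 8 / (n^(5/n) * 57) -> 8/57 as n -> infinity (since 9^(1/n) -> 1 and n^(5/n) -> 1)
Step 3: R = 1/lim|a_n|^(1/n) = 57/8

57/8


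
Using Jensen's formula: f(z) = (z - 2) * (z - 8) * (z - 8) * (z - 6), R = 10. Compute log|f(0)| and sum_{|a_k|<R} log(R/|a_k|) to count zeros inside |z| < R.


Jensen's formula: (1/2pi)*integral log|f(Re^it)|dt = log|f(0)| + sum_{|a_k|<R} log(R/|a_k|)
Step 1: f(0) = (-2) * (-8) * (-8) * (-6) = 768
Step 2: log|f(0)| = log|2| + log|8| + log|8| + log|6| = 6.6438
Step 3: Zeros inside |z| < 10: 2, 8, 8, 6
Step 4: Jensen sum = log(10/2) + log(10/8) + log(10/8) + log(10/6) = 2.5666
Step 5: n(R) = number of terms in the Jensen sum = count of zeros inside |z| < 10 = 4

4


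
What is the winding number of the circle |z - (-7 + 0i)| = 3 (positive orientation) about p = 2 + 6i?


Step 1: Center c = (-7, 0), radius = 3
Step 2: |p - c|^2 = 9^2 + 6^2 = 117
Step 3: r^2 = 9
Step 4: |p-c| > r so winding number = 0

0


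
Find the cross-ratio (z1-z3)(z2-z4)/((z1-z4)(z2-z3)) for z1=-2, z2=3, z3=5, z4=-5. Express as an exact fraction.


Step 1: (z1-z3)(z2-z4) = (-7) * 8 = -56
Step 2: (z1-z4)(z2-z3) = 3 * (-2) = -6
Step 3: Cross-ratio = 56/6 = 28/3

28/3


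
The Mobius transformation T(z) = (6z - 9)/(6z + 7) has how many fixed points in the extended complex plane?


Step 1: Fixed points satisfy T(z) = z
Step 2: 6z^2 + z + 9 = 0
Step 3: Discriminant = 1^2 - 4*6*9 = -215
Step 4: Number of fixed points = 2

2


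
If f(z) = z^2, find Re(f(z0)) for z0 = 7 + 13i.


Step 1: z0 = 7 + 13i
Step 2: z0^2 = 7^2 - 13^2 + 182i
Step 3: real part = 49 - 169 = -120

-120


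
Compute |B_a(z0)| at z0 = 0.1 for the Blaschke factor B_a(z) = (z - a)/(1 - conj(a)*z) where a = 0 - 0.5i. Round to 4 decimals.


Step 1: Numerator z0 - a = 0.1 - (0 - 0.5i) = 0.1 + 0.5i
Step 2: Denominator 1 - conj(a)*z0 = 1 - (0 + 0.5i)*0.1 = 1 - 0.05i
Step 3: |z0 - a|^2 = 0.1^2 + 0.5^2 = 0.26; |1 - conj(a)*z0|^2 = 1^2 + (-0.05)^2 = 1.0025
Step 4: |B_a(0.1)| = sqrt(0.26 / 1.0025) = sqrt(0.259352)
Step 5: = 0.5093

0.5093


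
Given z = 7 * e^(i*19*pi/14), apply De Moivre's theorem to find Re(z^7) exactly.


Step 1: By De Moivre's theorem, z^7 = 7^7 * e^(i*7*19*pi/14) = 823543 * (cos(19*pi/2) + i*sin(19*pi/2))
Step 2: |z|^7 = 7^7 = 823543
Step 3: Reduce the angle mod 2*pi: 19*pi/2 - 8*pi = 3*pi/2
Step 4: cos(3*pi/2) = 0
Step 5: Re(z^7) = 823543 * 0 = 0

0


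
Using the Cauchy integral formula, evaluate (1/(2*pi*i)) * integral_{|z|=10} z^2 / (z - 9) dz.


Step 1: f(z) = z^2, a = 9 is inside |z| = 10
Step 2: By Cauchy integral formula: (1/(2pi*i)) * integral = f(a)
Step 3: f(9) = 9^2 = 81

81


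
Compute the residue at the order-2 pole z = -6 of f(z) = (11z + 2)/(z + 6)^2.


Step 1: Pole of order 2 at z = -6
Step 2: Res = lim d/dz [(z + 6)^2 * f(z)] as z -> -6
Step 3: (z + 6)^2 * f(z) = 11z + 2
Step 4: d/dz[11z + 2] = 11

11


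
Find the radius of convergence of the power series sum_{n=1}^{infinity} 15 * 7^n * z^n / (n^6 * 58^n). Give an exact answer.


Step 1: General term a_n = 15 * 7^n / (n^6 * 58^n)
Step 2: By the root test, |a_n|^(1/n) = 15^(1/n) * 7 / (n^(6/n) * 58) -> 7/58 as n -> infinity (since 15^(1/n) -> 1 and n^(6/n) -> 1)
Step 3: R = 1/lim|a_n|^(1/n) = 58/7

58/7


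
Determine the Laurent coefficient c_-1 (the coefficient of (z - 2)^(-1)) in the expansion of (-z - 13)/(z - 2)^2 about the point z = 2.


Step 1: Write the numerator in powers of (z - 2): -z - 13 = -(z - 2) + (-1*2 - 13) = -(z - 2) - 15
Step 2: Divide by (z - 2)^2: f(z) = -15(z - 2)^(-2) - (z - 2)^(-1)
Step 3: This finite sum is the Laurent series of f about z = 2.
Step 4: Coefficient of (z - 2)^(-1) = coefficient of (z - 2) in the re-centred numerator = -1

-1


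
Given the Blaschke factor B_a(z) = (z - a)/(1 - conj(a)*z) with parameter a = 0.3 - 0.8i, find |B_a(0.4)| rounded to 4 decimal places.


Step 1: Numerator z0 - a = 0.4 - (0.3 - 0.8i) = 0.1 + 0.8i
Step 2: Denominator 1 - conj(a)*z0 = 1 - (0.3 + 0.8i)*0.4 = 0.88 - 0.32i
Step 3: |z0 - a|^2 = 0.1^2 + 0.8^2 = 0.65; |1 - conj(a)*z0|^2 = 0.88^2 + (-0.32)^2 = 0.8768
Step 4: |B_a(0.4)| = sqrt(0.65 / 0.8768) = sqrt(0.741332)
Step 5: = 0.861

0.861


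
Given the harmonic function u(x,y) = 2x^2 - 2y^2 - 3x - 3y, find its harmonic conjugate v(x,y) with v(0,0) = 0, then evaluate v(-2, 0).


Step 1: v_x = -u_y = 4y + 3
Step 2: v_y = u_x = 4x - 3
Step 3: v = 4xy + 3x - 3y + C
Step 4: v(0,0) = 0 => C = 0
Step 5: v(-2, 0) = -6

-6


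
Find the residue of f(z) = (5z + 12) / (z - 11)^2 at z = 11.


Step 1: Pole of order 2 at z = 11
Step 2: Res = lim d/dz [(z - 11)^2 * f(z)] as z -> 11
Step 3: (z - 11)^2 * f(z) = 5z + 12
Step 4: d/dz[5z + 12] = 5

5


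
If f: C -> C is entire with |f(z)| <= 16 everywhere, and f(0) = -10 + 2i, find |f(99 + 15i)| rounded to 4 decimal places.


Step 1: By Liouville's theorem, a bounded entire function is constant.
Step 2: f(z) = f(0) = -10 + 2i for all z.
Step 3: |f(w)| = |-10 + 2i| = sqrt(100 + 4)
Step 4: = 10.198

10.198


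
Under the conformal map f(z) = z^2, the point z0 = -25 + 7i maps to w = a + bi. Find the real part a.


Step 1: z0 = -25 + 7i
Step 2: z0^2 = (-25)^2 - 7^2 - 350i
Step 3: real part = 625 - 49 = 576

576


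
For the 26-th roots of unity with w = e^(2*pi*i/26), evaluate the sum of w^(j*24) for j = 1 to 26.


Step 1: The sum sum_{j=1}^{n} w^(k*j) equals n if n | k, else 0.
Step 2: Here n = 26, k = 24
Step 3: Does n divide k? 26 | 24 -> False
Step 4: Sum = 0

0


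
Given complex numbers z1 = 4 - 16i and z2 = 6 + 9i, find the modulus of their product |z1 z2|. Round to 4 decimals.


Step 1: |z1| = sqrt(4^2 + (-16)^2) = sqrt(272)
Step 2: |z2| = sqrt(6^2 + 9^2) = sqrt(117)
Step 3: |z1*z2| = |z1|*|z2| = sqrt(272) * sqrt(117) = sqrt(272 * 117) = sqrt(31824)
Step 4: = 178.3928

178.3928


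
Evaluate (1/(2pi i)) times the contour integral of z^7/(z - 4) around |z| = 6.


Step 1: f(z) = z^7, a = 4 is inside |z| = 6
Step 2: By Cauchy integral formula: (1/(2pi*i)) * integral = f(a)
Step 3: f(4) = 4^7 = 16384

16384


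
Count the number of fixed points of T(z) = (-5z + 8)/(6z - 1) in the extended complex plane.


Step 1: Fixed points satisfy T(z) = z
Step 2: 6z^2 + 4z - 8 = 0
Step 3: Discriminant = 4^2 - 4*6*(-8) = 208
Step 4: Number of fixed points = 2

2


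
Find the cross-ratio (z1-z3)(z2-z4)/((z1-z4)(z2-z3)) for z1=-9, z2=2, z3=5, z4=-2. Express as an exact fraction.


Step 1: (z1-z3)(z2-z4) = (-14) * 4 = -56
Step 2: (z1-z4)(z2-z3) = (-7) * (-3) = 21
Step 3: Cross-ratio = -56/21 = -8/3

-8/3


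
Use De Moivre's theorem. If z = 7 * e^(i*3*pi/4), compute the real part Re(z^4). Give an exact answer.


Step 1: By De Moivre's theorem, z^4 = 7^4 * e^(i*4*3*pi/4) = 2401 * (cos(3*pi) + i*sin(3*pi))
Step 2: |z|^4 = 7^4 = 2401
Step 3: Reduce the angle mod 2*pi: 3*pi - 2*pi = pi
Step 4: cos(pi) = -1
Step 5: Re(z^4) = 2401 * (-1) = -2401

-2401


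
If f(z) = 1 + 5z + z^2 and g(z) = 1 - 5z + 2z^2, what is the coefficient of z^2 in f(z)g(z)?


Step 1: z^2 term in f*g comes from: (1)*(2z^2) + (5z)*(-5z) + (z^2)*(1)
Step 2: = 2 - 25 + 1
Step 3: = -22

-22


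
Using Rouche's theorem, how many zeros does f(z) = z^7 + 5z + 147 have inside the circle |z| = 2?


Step 1: On |z| = 2 the three terms have sizes |z^7| = 2^7 = 128, |5z| = 5*2 = 10, |147| = 147
Step 2: The dominant term is g(z) = 147; let h(z) = z^7 + 5z so f = g + h
Step 3: On |z| = 2: |g| = 147 and |h| <= 128 + 10 = 138
Step 4: Since 147 > 138, |h| < |g| on |z| = 2, so by Rouche f has the same number of zeros as g inside |z| < 2
Step 5: g(z) = 147 is a nonzero constant with no zeros inside |z| < 2. Answer = 0

0


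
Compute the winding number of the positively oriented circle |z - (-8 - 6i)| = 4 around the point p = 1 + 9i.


Step 1: Center c = (-8, -6), radius = 4
Step 2: |p - c|^2 = 9^2 + 15^2 = 306
Step 3: r^2 = 16
Step 4: |p-c| > r so winding number = 0

0


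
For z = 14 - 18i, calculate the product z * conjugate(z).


Step 1: conj(z) = 14 + 18i
Step 2: z * conj(z) = 14^2 + (-18)^2
Step 3: = 196 + 324 = 520

520


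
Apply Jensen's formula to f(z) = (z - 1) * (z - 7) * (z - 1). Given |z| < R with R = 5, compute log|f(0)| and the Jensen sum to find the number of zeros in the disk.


Jensen's formula: (1/2pi)*integral log|f(Re^it)|dt = log|f(0)| + sum_{|a_k|<R} log(R/|a_k|)
Step 1: f(0) = (-1) * (-7) * (-1) = -7
Step 2: log|f(0)| = log|1| + log|7| + log|1| = 1.9459
Step 3: Zeros inside |z| < 5: 1, 1
Step 4: Jensen sum = log(5/1) + log(5/1) = 3.2189
Step 5: n(R) = number of terms in the Jensen sum = count of zeros inside |z| < 5 = 2

2


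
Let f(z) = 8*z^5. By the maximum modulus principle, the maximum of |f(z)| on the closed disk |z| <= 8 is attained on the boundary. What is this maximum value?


Step 1: On |z| = 8, |f(z)| = 8 * |z|^5 = 8 * 8^5
Step 2: By maximum modulus principle, maximum is on boundary.
Step 3: Maximum = 8 * 32768 = 262144

262144


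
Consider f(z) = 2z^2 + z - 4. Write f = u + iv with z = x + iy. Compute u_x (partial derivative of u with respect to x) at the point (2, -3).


Step 1: f(z) = 2(x+iy)^2 + (x+iy) - 4
Step 2: u = 2(x^2 - y^2) + x - 4
Step 3: u_x = 4x + 1
Step 4: At (2, -3): u_x = 8 + 1 = 9

9


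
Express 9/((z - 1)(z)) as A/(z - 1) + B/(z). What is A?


Step 1: Multiply both sides by (z - 1) and set z = 1
Step 2: A = 9 / (1 - 0)
Step 3: A = 9 / 1
Step 4: A = 9

9


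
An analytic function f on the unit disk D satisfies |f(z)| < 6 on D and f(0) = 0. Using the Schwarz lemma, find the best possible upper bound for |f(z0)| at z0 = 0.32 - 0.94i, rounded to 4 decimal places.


Step 1: g = f/6 maps D -> D with g(0) = 0, so by the Schwarz lemma |g(z)| <= |z|, i.e. |f(z)| <= 6|z|; this is sharp (f(z) = 6z).
Step 2: |z0|^2 = 0.32^2 + (-0.94)^2 = 0.986
Step 3: |z0| = sqrt(0.986) = 0.992975
Step 4: Best bound = 6 * |z0| = 6 * 0.992975 = 5.9579

5.9579


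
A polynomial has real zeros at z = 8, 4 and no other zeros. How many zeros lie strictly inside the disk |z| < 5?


Step 1: Check each root:
  z = 8: |8| = 8 >= 5
  z = 4: |4| = 4 < 5
Step 2: Count = 1

1


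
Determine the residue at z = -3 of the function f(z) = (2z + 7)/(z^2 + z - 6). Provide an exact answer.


Step 1: Q(z) = z^2 + z - 6 = (z + 3)(z - 2)
Step 2: Q'(z) = 2z + 1
Step 3: Q'(-3) = -5, P(-3) = 1
Step 4: Res = P(-3)/Q'(-3) = 1/(-5) = -1/5

-1/5


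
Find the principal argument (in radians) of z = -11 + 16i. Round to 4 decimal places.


Step 1: z = -11 + 16i
Step 2: arg(z) = atan2(16, -11)
Step 3: arg(z) = 2.1731

2.1731


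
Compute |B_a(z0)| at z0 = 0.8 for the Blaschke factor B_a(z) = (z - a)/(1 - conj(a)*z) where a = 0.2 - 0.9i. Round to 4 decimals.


Step 1: Numerator z0 - a = 0.8 - (0.2 - 0.9i) = 0.6 + 0.9i
Step 2: Denominator 1 - conj(a)*z0 = 1 - (0.2 + 0.9i)*0.8 = 0.84 - 0.72i
Step 3: |z0 - a|^2 = 0.6^2 + 0.9^2 = 1.17; |1 - conj(a)*z0|^2 = 0.84^2 + (-0.72)^2 = 1.224
Step 4: |B_a(0.8)| = sqrt(1.17 / 1.224) = sqrt(0.955882)
Step 5: = 0.9777

0.9777


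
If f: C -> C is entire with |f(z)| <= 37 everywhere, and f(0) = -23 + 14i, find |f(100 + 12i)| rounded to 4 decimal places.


Step 1: By Liouville's theorem, a bounded entire function is constant.
Step 2: f(z) = f(0) = -23 + 14i for all z.
Step 3: |f(w)| = |-23 + 14i| = sqrt(529 + 196)
Step 4: = 26.9258

26.9258


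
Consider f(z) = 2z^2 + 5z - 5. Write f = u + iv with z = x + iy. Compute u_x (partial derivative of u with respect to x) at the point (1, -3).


Step 1: f(z) = 2(x+iy)^2 + 5(x+iy) - 5
Step 2: u = 2(x^2 - y^2) + 5x - 5
Step 3: u_x = 4x + 5
Step 4: At (1, -3): u_x = 4 + 5 = 9

9


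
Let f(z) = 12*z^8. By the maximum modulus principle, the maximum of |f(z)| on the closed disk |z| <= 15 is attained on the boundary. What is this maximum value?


Step 1: On |z| = 15, |f(z)| = 12 * |z|^8 = 12 * 15^8
Step 2: By maximum modulus principle, maximum is on boundary.
Step 3: Maximum = 12 * 2562890625 = 30754687500

30754687500


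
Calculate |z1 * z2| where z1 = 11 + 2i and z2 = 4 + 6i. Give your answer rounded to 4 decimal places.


Step 1: |z1| = sqrt(11^2 + 2^2) = sqrt(125)
Step 2: |z2| = sqrt(4^2 + 6^2) = sqrt(52)
Step 3: |z1*z2| = |z1|*|z2| = sqrt(125) * sqrt(52) = sqrt(125 * 52) = sqrt(6500)
Step 4: = 80.6226

80.6226


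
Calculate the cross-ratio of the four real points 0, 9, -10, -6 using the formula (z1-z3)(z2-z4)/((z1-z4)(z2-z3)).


Step 1: (z1-z3)(z2-z4) = 10 * 15 = 150
Step 2: (z1-z4)(z2-z3) = 6 * 19 = 114
Step 3: Cross-ratio = 150/114 = 25/19

25/19


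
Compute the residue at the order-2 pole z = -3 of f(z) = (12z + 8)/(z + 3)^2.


Step 1: Pole of order 2 at z = -3
Step 2: Res = lim d/dz [(z + 3)^2 * f(z)] as z -> -3
Step 3: (z + 3)^2 * f(z) = 12z + 8
Step 4: d/dz[12z + 8] = 12

12


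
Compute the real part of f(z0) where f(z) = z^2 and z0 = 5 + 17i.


Step 1: z0 = 5 + 17i
Step 2: z0^2 = 5^2 - 17^2 + 170i
Step 3: real part = 25 - 289 = -264

-264


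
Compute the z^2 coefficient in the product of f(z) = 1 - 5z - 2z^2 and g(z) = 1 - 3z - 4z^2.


Step 1: z^2 term in f*g comes from: (1)*(-4z^2) + (-5z)*(-3z) + (-2z^2)*(1)
Step 2: = -4 + 15 - 2
Step 3: = 9

9


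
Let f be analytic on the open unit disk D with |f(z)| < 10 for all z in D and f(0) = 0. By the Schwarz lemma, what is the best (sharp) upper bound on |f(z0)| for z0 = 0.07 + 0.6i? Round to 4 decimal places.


Step 1: g = f/10 maps D -> D with g(0) = 0, so by the Schwarz lemma |g(z)| <= |z|, i.e. |f(z)| <= 10|z|; this is sharp (f(z) = 10z).
Step 2: |z0|^2 = 0.07^2 + 0.6^2 = 0.3649
Step 3: |z0| = sqrt(0.3649) = 0.60407
Step 4: Best bound = 10 * |z0| = 10 * 0.60407 = 6.0407

6.0407


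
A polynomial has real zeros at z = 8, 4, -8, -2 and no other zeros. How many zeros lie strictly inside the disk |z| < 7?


Step 1: Check each root:
  z = 8: |8| = 8 >= 7
  z = 4: |4| = 4 < 7
  z = -8: |-8| = 8 >= 7
  z = -2: |-2| = 2 < 7
Step 2: Count = 2

2


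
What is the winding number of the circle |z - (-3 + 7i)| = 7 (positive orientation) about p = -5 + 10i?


Step 1: Center c = (-3, 7), radius = 7
Step 2: |p - c|^2 = (-2)^2 + 3^2 = 13
Step 3: r^2 = 49
Step 4: |p-c| < r so winding number = 1

1


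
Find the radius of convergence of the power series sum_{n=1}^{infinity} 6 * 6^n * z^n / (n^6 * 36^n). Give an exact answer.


Step 1: General term a_n = 6 * 6^n / (n^6 * 36^n)
Step 2: By the root test, |a_n|^(1/n) = 6^(1/n) * 6 / (n^(6/n) * 36) -> 6/36 as n -> infinity (since 6^(1/n) -> 1 and n^(6/n) -> 1)
Step 3: R = 1/lim|a_n|^(1/n) = 36/6 = 6

6


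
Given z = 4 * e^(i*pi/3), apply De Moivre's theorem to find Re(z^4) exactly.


Step 1: By De Moivre's theorem, z^4 = 4^4 * e^(i*4*pi/3) = 256 * (cos(4*pi/3) + i*sin(4*pi/3))
Step 2: |z|^4 = 4^4 = 256
Step 3: The angle 4*pi/3 already lies in [0, 2*pi)
Step 4: cos(4*pi/3) = -1/2
Step 5: Re(z^4) = 256 * (-1/2) = -128

-128


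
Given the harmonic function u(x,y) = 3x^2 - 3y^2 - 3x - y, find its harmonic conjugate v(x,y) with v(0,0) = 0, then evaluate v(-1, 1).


Step 1: v_x = -u_y = 6y + 1
Step 2: v_y = u_x = 6x - 3
Step 3: v = 6xy + x - 3y + C
Step 4: v(0,0) = 0 => C = 0
Step 5: v(-1, 1) = -10

-10


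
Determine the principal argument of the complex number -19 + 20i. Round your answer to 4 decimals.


Step 1: z = -19 + 20i
Step 2: arg(z) = atan2(20, -19)
Step 3: arg(z) = 2.3306

2.3306


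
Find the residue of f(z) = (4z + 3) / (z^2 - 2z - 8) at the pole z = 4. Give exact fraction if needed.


Step 1: Q(z) = z^2 - 2z - 8 = (z - 4)(z + 2)
Step 2: Q'(z) = 2z - 2
Step 3: Q'(4) = 6, P(4) = 19
Step 4: Res = P(4)/Q'(4) = 19/6 = 19/6

19/6


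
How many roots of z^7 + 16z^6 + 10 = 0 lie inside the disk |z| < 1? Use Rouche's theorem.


Step 1: On |z| = 1 the three terms have sizes |z^7| = 1^7 = 1, |16z^6| = 16*1^6 = 16, |10| = 10
Step 2: The dominant term is g(z) = 16z^6; let h(z) = z^7 + 10 so f = g + h
Step 3: On |z| = 1: |g| = 16 and |h| <= 1 + 10 = 11
Step 4: Since 16 > 11, |h| < |g| on |z| = 1, so by Rouche f has the same number of zeros as g inside |z| < 1
Step 5: g(z) = 16z^6 has 6 zeros (at the origin, multiplicity 6) inside |z| < 1. Answer = 6

6


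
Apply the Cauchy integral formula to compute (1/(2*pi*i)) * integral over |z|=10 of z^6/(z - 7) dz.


Step 1: f(z) = z^6, a = 7 is inside |z| = 10
Step 2: By Cauchy integral formula: (1/(2pi*i)) * integral = f(a)
Step 3: f(7) = 7^6 = 117649

117649


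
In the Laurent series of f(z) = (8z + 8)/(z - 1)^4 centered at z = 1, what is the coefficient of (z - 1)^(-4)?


Step 1: Write the numerator in powers of (z - 1): 8z + 8 = 8(z - 1) + (8*1 + 8) = 8(z - 1) + 16
Step 2: Divide by (z - 1)^4: f(z) = 16(z - 1)^(-4) + 8(z - 1)^(-3)
Step 3: This finite sum is the Laurent series of f about z = 1.
Step 4: Coefficient of (z - 1)^(-4) = 8*1 + 8 = 16

16


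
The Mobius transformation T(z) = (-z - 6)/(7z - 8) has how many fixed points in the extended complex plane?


Step 1: Fixed points satisfy T(z) = z
Step 2: 7z^2 - 7z + 6 = 0
Step 3: Discriminant = (-7)^2 - 4*7*6 = -119
Step 4: Number of fixed points = 2

2


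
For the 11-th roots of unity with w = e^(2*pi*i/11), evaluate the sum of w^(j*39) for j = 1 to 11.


Step 1: The sum sum_{j=1}^{n} w^(k*j) equals n if n | k, else 0.
Step 2: Here n = 11, k = 39
Step 3: Does n divide k? 11 | 39 -> False
Step 4: Sum = 0

0


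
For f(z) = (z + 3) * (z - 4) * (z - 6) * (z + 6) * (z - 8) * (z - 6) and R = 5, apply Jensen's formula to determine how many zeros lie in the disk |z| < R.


Jensen's formula: (1/2pi)*integral log|f(Re^it)|dt = log|f(0)| + sum_{|a_k|<R} log(R/|a_k|)
Step 1: f(0) = 3 * (-4) * (-6) * 6 * (-8) * (-6) = 20736
Step 2: log|f(0)| = log|-3| + log|4| + log|6| + log|-6| + log|8| + log|6| = 9.9396
Step 3: Zeros inside |z| < 5: -3, 4
Step 4: Jensen sum = log(5/3) + log(5/4) = 0.734
Step 5: n(R) = number of terms in the Jensen sum = count of zeros inside |z| < 5 = 2

2


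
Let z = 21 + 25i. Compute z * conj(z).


Step 1: conj(z) = 21 - 25i
Step 2: z * conj(z) = 21^2 + 25^2
Step 3: = 441 + 625 = 1066

1066


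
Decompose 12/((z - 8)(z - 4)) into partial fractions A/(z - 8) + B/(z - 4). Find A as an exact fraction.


Step 1: Multiply both sides by (z - 8) and set z = 8
Step 2: A = 12 / (8 - 4)
Step 3: A = 12 / 4
Step 4: A = 3

3


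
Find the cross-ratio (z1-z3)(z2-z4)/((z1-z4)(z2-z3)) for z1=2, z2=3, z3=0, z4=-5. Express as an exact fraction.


Step 1: (z1-z3)(z2-z4) = 2 * 8 = 16
Step 2: (z1-z4)(z2-z3) = 7 * 3 = 21
Step 3: Cross-ratio = 16/21 = 16/21

16/21


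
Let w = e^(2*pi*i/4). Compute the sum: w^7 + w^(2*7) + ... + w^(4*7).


Step 1: The sum sum_{j=1}^{n} w^(k*j) equals n if n | k, else 0.
Step 2: Here n = 4, k = 7
Step 3: Does n divide k? 4 | 7 -> False
Step 4: Sum = 0

0


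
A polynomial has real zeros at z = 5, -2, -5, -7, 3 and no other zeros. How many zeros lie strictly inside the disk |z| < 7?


Step 1: Check each root:
  z = 5: |5| = 5 < 7
  z = -2: |-2| = 2 < 7
  z = -5: |-5| = 5 < 7
  z = -7: |-7| = 7 >= 7
  z = 3: |3| = 3 < 7
Step 2: Count = 4

4


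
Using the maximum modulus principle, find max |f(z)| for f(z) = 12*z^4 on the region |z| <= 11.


Step 1: On |z| = 11, |f(z)| = 12 * |z|^4 = 12 * 11^4
Step 2: By maximum modulus principle, maximum is on boundary.
Step 3: Maximum = 12 * 14641 = 175692

175692


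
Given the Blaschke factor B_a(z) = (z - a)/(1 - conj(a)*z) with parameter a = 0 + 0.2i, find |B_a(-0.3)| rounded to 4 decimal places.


Step 1: Numerator z0 - a = -0.3 - (0 + 0.2i) = -0.3 - 0.2i
Step 2: Denominator 1 - conj(a)*z0 = 1 - (0 - 0.2i)*(-0.3) = 1 - 0.06i
Step 3: |z0 - a|^2 = (-0.3)^2 + (-0.2)^2 = 0.13; |1 - conj(a)*z0|^2 = 1^2 + (-0.06)^2 = 1.0036
Step 4: |B_a(-0.3)| = sqrt(0.13 / 1.0036) = sqrt(0.129534)
Step 5: = 0.3599

0.3599


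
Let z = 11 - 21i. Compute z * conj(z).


Step 1: conj(z) = 11 + 21i
Step 2: z * conj(z) = 11^2 + (-21)^2
Step 3: = 121 + 441 = 562

562


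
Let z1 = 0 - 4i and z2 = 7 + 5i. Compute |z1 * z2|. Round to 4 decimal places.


Step 1: |z1| = sqrt(0^2 + (-4)^2) = sqrt(16)
Step 2: |z2| = sqrt(7^2 + 5^2) = sqrt(74)
Step 3: |z1*z2| = |z1|*|z2| = sqrt(16) * sqrt(74) = sqrt(16 * 74) = sqrt(1184)
Step 4: = 34.4093

34.4093


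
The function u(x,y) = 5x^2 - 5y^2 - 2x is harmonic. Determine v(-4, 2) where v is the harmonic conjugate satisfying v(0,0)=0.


Step 1: v_x = -u_y = 10y + 0
Step 2: v_y = u_x = 10x - 2
Step 3: v = 10xy - 2y + C
Step 4: v(0,0) = 0 => C = 0
Step 5: v(-4, 2) = -84

-84


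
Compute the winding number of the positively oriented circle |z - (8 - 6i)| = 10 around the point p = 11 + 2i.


Step 1: Center c = (8, -6), radius = 10
Step 2: |p - c|^2 = 3^2 + 8^2 = 73
Step 3: r^2 = 100
Step 4: |p-c| < r so winding number = 1

1


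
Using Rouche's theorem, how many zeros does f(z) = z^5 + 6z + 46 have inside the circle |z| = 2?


Step 1: On |z| = 2 the three terms have sizes |z^5| = 2^5 = 32, |6z| = 6*2 = 12, |46| = 46
Step 2: The dominant term is g(z) = 46; let h(z) = z^5 + 6z so f = g + h
Step 3: On |z| = 2: |g| = 46 and |h| <= 32 + 12 = 44
Step 4: Since 46 > 44, |h| < |g| on |z| = 2, so by Rouche f has the same number of zeros as g inside |z| < 2
Step 5: g(z) = 46 is a nonzero constant with no zeros inside |z| < 2. Answer = 0

0


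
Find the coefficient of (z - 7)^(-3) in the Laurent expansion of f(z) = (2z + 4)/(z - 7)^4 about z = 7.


Step 1: Write the numerator in powers of (z - 7): 2z + 4 = 2(z - 7) + (2*7 + 4) = 2(z - 7) + 18
Step 2: Divide by (z - 7)^4: f(z) = 18(z - 7)^(-4) + 2(z - 7)^(-3)
Step 3: This finite sum is the Laurent series of f about z = 7.
Step 4: Coefficient of (z - 7)^(-3) = coefficient of (z - 7) in the re-centred numerator = 2

2


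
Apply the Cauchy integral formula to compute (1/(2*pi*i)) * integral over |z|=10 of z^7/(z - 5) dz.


Step 1: f(z) = z^7, a = 5 is inside |z| = 10
Step 2: By Cauchy integral formula: (1/(2pi*i)) * integral = f(a)
Step 3: f(5) = 5^7 = 78125

78125


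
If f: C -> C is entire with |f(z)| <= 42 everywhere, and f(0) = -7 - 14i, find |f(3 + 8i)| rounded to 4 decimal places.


Step 1: By Liouville's theorem, a bounded entire function is constant.
Step 2: f(z) = f(0) = -7 - 14i for all z.
Step 3: |f(w)| = |-7 - 14i| = sqrt(49 + 196)
Step 4: = 15.6525

15.6525


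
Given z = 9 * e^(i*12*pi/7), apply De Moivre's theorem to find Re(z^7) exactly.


Step 1: By De Moivre's theorem, z^7 = 9^7 * e^(i*7*12*pi/7) = 4782969 * (cos(12*pi) + i*sin(12*pi))
Step 2: |z|^7 = 9^7 = 4782969
Step 3: Reduce the angle mod 2*pi: 12*pi - 12*pi = 0
Step 4: cos(0) = 1
Step 5: Re(z^7) = 4782969 * 1 = 4782969

4782969


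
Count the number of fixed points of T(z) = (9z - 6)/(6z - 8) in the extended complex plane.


Step 1: Fixed points satisfy T(z) = z
Step 2: 6z^2 - 17z + 6 = 0
Step 3: Discriminant = (-17)^2 - 4*6*6 = 145
Step 4: Number of fixed points = 2

2


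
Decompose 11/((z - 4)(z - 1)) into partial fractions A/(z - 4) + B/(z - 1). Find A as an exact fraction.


Step 1: Multiply both sides by (z - 4) and set z = 4
Step 2: A = 11 / (4 - 1)
Step 3: A = 11 / 3
Step 4: A = 11/3

11/3


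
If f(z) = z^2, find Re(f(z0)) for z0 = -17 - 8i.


Step 1: z0 = -17 - 8i
Step 2: z0^2 = (-17)^2 - (-8)^2 + 272i
Step 3: real part = 289 - 64 = 225

225


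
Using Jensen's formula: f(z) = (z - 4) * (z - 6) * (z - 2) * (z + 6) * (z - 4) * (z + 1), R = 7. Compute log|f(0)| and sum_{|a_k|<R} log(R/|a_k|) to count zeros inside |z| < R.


Jensen's formula: (1/2pi)*integral log|f(Re^it)|dt = log|f(0)| + sum_{|a_k|<R} log(R/|a_k|)
Step 1: f(0) = (-4) * (-6) * (-2) * 6 * (-4) * 1 = 1152
Step 2: log|f(0)| = log|4| + log|6| + log|2| + log|-6| + log|4| + log|-1| = 7.0493
Step 3: Zeros inside |z| < 7: 4, 6, 2, -6, 4, -1
Step 4: Jensen sum = log(7/4) + log(7/6) + log(7/2) + log(7/6) + log(7/4) + log(7/1) = 4.6262
Step 5: n(R) = number of terms in the Jensen sum = count of zeros inside |z| < 7 = 6

6


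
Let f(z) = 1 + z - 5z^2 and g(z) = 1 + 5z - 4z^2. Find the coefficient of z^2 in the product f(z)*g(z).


Step 1: z^2 term in f*g comes from: (1)*(-4z^2) + (z)*(5z) + (-5z^2)*(1)
Step 2: = -4 + 5 - 5
Step 3: = -4

-4


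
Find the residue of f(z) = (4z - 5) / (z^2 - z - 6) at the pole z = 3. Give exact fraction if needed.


Step 1: Q(z) = z^2 - z - 6 = (z - 3)(z + 2)
Step 2: Q'(z) = 2z - 1
Step 3: Q'(3) = 5, P(3) = 7
Step 4: Res = P(3)/Q'(3) = 7/5 = 7/5

7/5


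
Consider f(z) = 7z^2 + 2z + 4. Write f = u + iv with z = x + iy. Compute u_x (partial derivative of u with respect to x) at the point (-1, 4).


Step 1: f(z) = 7(x+iy)^2 + 2(x+iy) + 4
Step 2: u = 7(x^2 - y^2) + 2x + 4
Step 3: u_x = 14x + 2
Step 4: At (-1, 4): u_x = -14 + 2 = -12

-12


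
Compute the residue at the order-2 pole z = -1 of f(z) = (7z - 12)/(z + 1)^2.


Step 1: Pole of order 2 at z = -1
Step 2: Res = lim d/dz [(z + 1)^2 * f(z)] as z -> -1
Step 3: (z + 1)^2 * f(z) = 7z - 12
Step 4: d/dz[7z - 12] = 7

7


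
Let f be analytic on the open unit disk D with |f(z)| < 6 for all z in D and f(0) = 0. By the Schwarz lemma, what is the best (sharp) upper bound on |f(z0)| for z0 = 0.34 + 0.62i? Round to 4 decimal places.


Step 1: g = f/6 maps D -> D with g(0) = 0, so by the Schwarz lemma |g(z)| <= |z|, i.e. |f(z)| <= 6|z|; this is sharp (f(z) = 6z).
Step 2: |z0|^2 = 0.34^2 + 0.62^2 = 0.5
Step 3: |z0| = sqrt(0.5) = 0.707107
Step 4: Best bound = 6 * |z0| = 6 * 0.707107 = 4.2426

4.2426


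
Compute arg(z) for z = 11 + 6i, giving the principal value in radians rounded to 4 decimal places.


Step 1: z = 11 + 6i
Step 2: arg(z) = atan2(6, 11)
Step 3: arg(z) = 0.4993

0.4993


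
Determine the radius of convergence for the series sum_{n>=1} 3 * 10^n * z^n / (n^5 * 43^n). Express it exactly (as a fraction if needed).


Step 1: General term a_n = 3 * 10^n / (n^5 * 43^n)
Step 2: By the root test, |a_n|^(1/n) = 3^(1/n) * 10 / (n^(5/n) * 43) -> 10/43 as n -> infinity (since 3^(1/n) -> 1 and n^(5/n) -> 1)
Step 3: R = 1/lim|a_n|^(1/n) = 43/10

43/10


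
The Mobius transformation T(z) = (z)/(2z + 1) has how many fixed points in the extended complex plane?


Step 1: Fixed points satisfy T(z) = z
Step 2: 2z^2 = 0
Step 3: Discriminant = 0^2 - 4*2*0 = 0
Step 4: Number of fixed points = 1

1


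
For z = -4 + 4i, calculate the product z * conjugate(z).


Step 1: conj(z) = -4 - 4i
Step 2: z * conj(z) = (-4)^2 + 4^2
Step 3: = 16 + 16 = 32

32


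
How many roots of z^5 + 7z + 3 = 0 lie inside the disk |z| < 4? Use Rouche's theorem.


Step 1: On |z| = 4 the three terms have sizes |z^5| = 4^5 = 1024, |7z| = 7*4 = 28, |3| = 3
Step 2: The dominant term is g(z) = z^5; let h(z) = 7z + 3 so f = g + h
Step 3: On |z| = 4: |g| = 1024 and |h| <= 28 + 3 = 31
Step 4: Since 1024 > 31, |h| < |g| on |z| = 4, so by Rouche f has the same number of zeros as g inside |z| < 4
Step 5: g(z) = z^5 has 5 zeros (all at the origin) inside |z| < 4. Answer = 5

5


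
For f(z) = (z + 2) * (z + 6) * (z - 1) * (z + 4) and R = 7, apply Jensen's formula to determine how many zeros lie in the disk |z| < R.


Jensen's formula: (1/2pi)*integral log|f(Re^it)|dt = log|f(0)| + sum_{|a_k|<R} log(R/|a_k|)
Step 1: f(0) = 2 * 6 * (-1) * 4 = -48
Step 2: log|f(0)| = log|-2| + log|-6| + log|1| + log|-4| = 3.8712
Step 3: Zeros inside |z| < 7: -2, -6, 1, -4
Step 4: Jensen sum = log(7/2) + log(7/6) + log(7/1) + log(7/4) = 3.9124
Step 5: n(R) = number of terms in the Jensen sum = count of zeros inside |z| < 7 = 4

4


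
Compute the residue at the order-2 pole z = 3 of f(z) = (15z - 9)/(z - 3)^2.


Step 1: Pole of order 2 at z = 3
Step 2: Res = lim d/dz [(z - 3)^2 * f(z)] as z -> 3
Step 3: (z - 3)^2 * f(z) = 15z - 9
Step 4: d/dz[15z - 9] = 15

15


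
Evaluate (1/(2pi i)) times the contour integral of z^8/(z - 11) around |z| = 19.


Step 1: f(z) = z^8, a = 11 is inside |z| = 19
Step 2: By Cauchy integral formula: (1/(2pi*i)) * integral = f(a)
Step 3: f(11) = 11^8 = 214358881

214358881


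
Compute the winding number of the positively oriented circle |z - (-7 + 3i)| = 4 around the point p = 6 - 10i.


Step 1: Center c = (-7, 3), radius = 4
Step 2: |p - c|^2 = 13^2 + (-13)^2 = 338
Step 3: r^2 = 16
Step 4: |p-c| > r so winding number = 0

0


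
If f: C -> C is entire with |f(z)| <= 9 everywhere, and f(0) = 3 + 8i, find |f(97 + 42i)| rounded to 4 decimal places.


Step 1: By Liouville's theorem, a bounded entire function is constant.
Step 2: f(z) = f(0) = 3 + 8i for all z.
Step 3: |f(w)| = |3 + 8i| = sqrt(9 + 64)
Step 4: = 8.544

8.544


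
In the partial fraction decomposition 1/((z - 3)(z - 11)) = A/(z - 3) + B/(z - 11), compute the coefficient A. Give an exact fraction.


Step 1: Multiply both sides by (z - 3) and set z = 3
Step 2: A = 1 / (3 - 11)
Step 3: A = 1 / (-8)
Step 4: A = -1/8

-1/8


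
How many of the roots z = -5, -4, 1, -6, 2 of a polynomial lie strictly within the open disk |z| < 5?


Step 1: Check each root:
  z = -5: |-5| = 5 >= 5
  z = -4: |-4| = 4 < 5
  z = 1: |1| = 1 < 5
  z = -6: |-6| = 6 >= 5
  z = 2: |2| = 2 < 5
Step 2: Count = 3

3


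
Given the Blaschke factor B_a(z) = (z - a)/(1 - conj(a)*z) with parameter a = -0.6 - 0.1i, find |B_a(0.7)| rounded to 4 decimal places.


Step 1: Numerator z0 - a = 0.7 - (-0.6 - 0.1i) = 1.3 + 0.1i
Step 2: Denominator 1 - conj(a)*z0 = 1 - (-0.6 + 0.1i)*0.7 = 1.42 - 0.07i
Step 3: |z0 - a|^2 = 1.3^2 + 0.1^2 = 1.7; |1 - conj(a)*z0|^2 = 1.42^2 + (-0.07)^2 = 2.0213
Step 4: |B_a(0.7)| = sqrt(1.7 / 2.0213) = sqrt(0.841043)
Step 5: = 0.9171

0.9171


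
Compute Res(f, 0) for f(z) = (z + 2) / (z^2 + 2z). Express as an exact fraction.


Step 1: Q(z) = z^2 + 2z = (z)(z + 2)
Step 2: Q'(z) = 2z + 2
Step 3: Q'(0) = 2, P(0) = 2
Step 4: Res = P(0)/Q'(0) = 2/2 = 1

1


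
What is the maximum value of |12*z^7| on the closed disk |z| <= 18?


Step 1: On |z| = 18, |f(z)| = 12 * |z|^7 = 12 * 18^7
Step 2: By maximum modulus principle, maximum is on boundary.
Step 3: Maximum = 12 * 612220032 = 7346640384

7346640384


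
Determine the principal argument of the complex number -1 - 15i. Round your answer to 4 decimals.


Step 1: z = -1 - 15i
Step 2: arg(z) = atan2(-15, -1)
Step 3: arg(z) = -1.6374

-1.6374


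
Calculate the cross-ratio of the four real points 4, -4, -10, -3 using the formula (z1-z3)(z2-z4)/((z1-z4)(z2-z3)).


Step 1: (z1-z3)(z2-z4) = 14 * (-1) = -14
Step 2: (z1-z4)(z2-z3) = 7 * 6 = 42
Step 3: Cross-ratio = -14/42 = -1/3

-1/3


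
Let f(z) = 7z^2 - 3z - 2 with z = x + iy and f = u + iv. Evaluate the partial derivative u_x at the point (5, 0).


Step 1: f(z) = 7(x+iy)^2 - 3(x+iy) - 2
Step 2: u = 7(x^2 - y^2) - 3x - 2
Step 3: u_x = 14x - 3
Step 4: At (5, 0): u_x = 70 - 3 = 67

67


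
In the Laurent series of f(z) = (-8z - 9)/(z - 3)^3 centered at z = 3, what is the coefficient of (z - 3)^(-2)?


Step 1: Write the numerator in powers of (z - 3): -8z - 9 = -8(z - 3) + (-8*3 - 9) = -8(z - 3) - 33
Step 2: Divide by (z - 3)^3: f(z) = -33(z - 3)^(-3) - 8(z - 3)^(-2)
Step 3: This finite sum is the Laurent series of f about z = 3.
Step 4: Coefficient of (z - 3)^(-2) = coefficient of (z - 3) in the re-centred numerator = -8

-8


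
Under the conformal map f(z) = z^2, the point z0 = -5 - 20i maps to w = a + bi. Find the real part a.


Step 1: z0 = -5 - 20i
Step 2: z0^2 = (-5)^2 - (-20)^2 + 200i
Step 3: real part = 25 - 400 = -375

-375


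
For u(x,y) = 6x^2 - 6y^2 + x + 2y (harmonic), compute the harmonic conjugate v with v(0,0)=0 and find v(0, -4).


Step 1: v_x = -u_y = 12y - 2
Step 2: v_y = u_x = 12x + 1
Step 3: v = 12xy - 2x + y + C
Step 4: v(0,0) = 0 => C = 0
Step 5: v(0, -4) = -4

-4


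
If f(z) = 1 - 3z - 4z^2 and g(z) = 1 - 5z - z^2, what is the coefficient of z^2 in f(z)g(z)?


Step 1: z^2 term in f*g comes from: (1)*(-z^2) + (-3z)*(-5z) + (-4z^2)*(1)
Step 2: = -1 + 15 - 4
Step 3: = 10

10


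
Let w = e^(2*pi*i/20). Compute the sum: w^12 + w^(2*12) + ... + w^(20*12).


Step 1: The sum sum_{j=1}^{n} w^(k*j) equals n if n | k, else 0.
Step 2: Here n = 20, k = 12
Step 3: Does n divide k? 20 | 12 -> False
Step 4: Sum = 0

0


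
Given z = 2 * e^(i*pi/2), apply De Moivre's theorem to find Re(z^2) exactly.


Step 1: By De Moivre's theorem, z^2 = 2^2 * e^(i*2*pi/2) = 4 * (cos(pi) + i*sin(pi))
Step 2: |z|^2 = 2^2 = 4
Step 3: The angle pi already lies in [0, 2*pi)
Step 4: cos(pi) = -1
Step 5: Re(z^2) = 4 * (-1) = -4

-4


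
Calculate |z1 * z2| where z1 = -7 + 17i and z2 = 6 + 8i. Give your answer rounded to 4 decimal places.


Step 1: |z1| = sqrt((-7)^2 + 17^2) = sqrt(338)
Step 2: |z2| = sqrt(6^2 + 8^2) = sqrt(100)
Step 3: |z1*z2| = |z1|*|z2| = sqrt(338) * sqrt(100) = sqrt(338 * 100) = sqrt(33800)
Step 4: = 183.8478

183.8478


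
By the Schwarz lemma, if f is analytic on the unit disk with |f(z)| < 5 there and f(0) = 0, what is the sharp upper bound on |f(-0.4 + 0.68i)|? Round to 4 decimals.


Step 1: g = f/5 maps D -> D with g(0) = 0, so by the Schwarz lemma |g(z)| <= |z|, i.e. |f(z)| <= 5|z|; this is sharp (f(z) = 5z).
Step 2: |z0|^2 = (-0.4)^2 + 0.68^2 = 0.6224
Step 3: |z0| = sqrt(0.6224) = 0.788923
Step 4: Best bound = 5 * |z0| = 5 * 0.788923 = 3.9446

3.9446


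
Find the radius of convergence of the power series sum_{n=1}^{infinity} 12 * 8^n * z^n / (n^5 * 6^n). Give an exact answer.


Step 1: General term a_n = 12 * 8^n / (n^5 * 6^n)
Step 2: By the root test, |a_n|^(1/n) = 12^(1/n) * 8 / (n^(5/n) * 6) -> 8/6 as n -> infinity (since 12^(1/n) -> 1 and n^(5/n) -> 1)
Step 3: R = 1/lim|a_n|^(1/n) = 6/8 = 3/4

3/4


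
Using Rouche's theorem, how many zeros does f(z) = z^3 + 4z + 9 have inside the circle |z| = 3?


Step 1: On |z| = 3 the three terms have sizes |z^3| = 3^3 = 27, |4z| = 4*3 = 12, |9| = 9
Step 2: The dominant term is g(z) = z^3; let h(z) = 4z + 9 so f = g + h
Step 3: On |z| = 3: |g| = 27 and |h| <= 12 + 9 = 21
Step 4: Since 27 > 21, |h| < |g| on |z| = 3, so by Rouche f has the same number of zeros as g inside |z| < 3
Step 5: g(z) = z^3 has 3 zeros (all at the origin) inside |z| < 3. Answer = 3

3


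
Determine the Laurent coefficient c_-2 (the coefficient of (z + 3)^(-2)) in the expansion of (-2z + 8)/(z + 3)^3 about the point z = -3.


Step 1: Write the numerator in powers of (z + 3): -2z + 8 = -2(z + 3) + (-2*(-3) + 8) = -2(z + 3) + 14
Step 2: Divide by (z + 3)^3: f(z) = 14(z + 3)^(-3) - 2(z + 3)^(-2)
Step 3: This finite sum is the Laurent series of f about z = -3.
Step 4: Coefficient of (z + 3)^(-2) = coefficient of (z + 3) in the re-centred numerator = -2

-2


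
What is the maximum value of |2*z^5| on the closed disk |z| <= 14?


Step 1: On |z| = 14, |f(z)| = 2 * |z|^5 = 2 * 14^5
Step 2: By maximum modulus principle, maximum is on boundary.
Step 3: Maximum = 2 * 537824 = 1075648

1075648


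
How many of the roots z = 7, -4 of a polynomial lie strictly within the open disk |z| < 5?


Step 1: Check each root:
  z = 7: |7| = 7 >= 5
  z = -4: |-4| = 4 < 5
Step 2: Count = 1

1


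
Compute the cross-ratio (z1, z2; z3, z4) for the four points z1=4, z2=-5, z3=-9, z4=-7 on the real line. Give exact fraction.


Step 1: (z1-z3)(z2-z4) = 13 * 2 = 26
Step 2: (z1-z4)(z2-z3) = 11 * 4 = 44
Step 3: Cross-ratio = 26/44 = 13/22

13/22
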